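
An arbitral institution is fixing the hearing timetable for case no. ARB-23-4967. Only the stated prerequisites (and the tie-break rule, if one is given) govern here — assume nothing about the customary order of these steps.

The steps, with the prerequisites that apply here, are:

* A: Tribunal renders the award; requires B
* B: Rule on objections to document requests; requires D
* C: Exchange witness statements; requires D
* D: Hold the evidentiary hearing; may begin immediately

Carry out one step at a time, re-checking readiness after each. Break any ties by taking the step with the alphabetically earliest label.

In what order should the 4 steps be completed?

D has no prerequisites → D first.
Ready: B and C. B has the earlier label → B.
A now also ready, so the ready set is {A, C}; A has the earlier label → A.
C needed D, now all done → C.

D, B, A, C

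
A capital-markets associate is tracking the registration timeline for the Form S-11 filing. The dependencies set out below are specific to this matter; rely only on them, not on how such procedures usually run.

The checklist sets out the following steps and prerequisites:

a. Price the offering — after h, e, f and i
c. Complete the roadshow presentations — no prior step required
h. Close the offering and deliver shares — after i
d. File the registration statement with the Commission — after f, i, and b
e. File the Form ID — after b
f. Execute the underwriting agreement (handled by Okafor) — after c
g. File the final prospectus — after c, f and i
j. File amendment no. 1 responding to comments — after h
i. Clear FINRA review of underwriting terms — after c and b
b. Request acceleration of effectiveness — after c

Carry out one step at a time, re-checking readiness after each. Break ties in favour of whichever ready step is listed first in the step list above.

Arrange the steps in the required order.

c has no prerequisites → c first.
Now f and b have their prerequisites met. f is listed earlier, so f next.
b is the only step now ready → b.
Ready: e and i. e is listed earlier → e.
Next only i has its prerequisites met → i.
Now h, d and g have their prerequisites met. h is listed earlier, so h next.
a and j now also ready, so the ready set is {a, d, g, j}; a is listed earlier → a.
d, g and j are all available; d is listed earlier → d.
Now g and j have their prerequisites met. g is listed earlier, so g next.
j needed h, now all done → j.

c → f → b → e → i → h → a → d → g → j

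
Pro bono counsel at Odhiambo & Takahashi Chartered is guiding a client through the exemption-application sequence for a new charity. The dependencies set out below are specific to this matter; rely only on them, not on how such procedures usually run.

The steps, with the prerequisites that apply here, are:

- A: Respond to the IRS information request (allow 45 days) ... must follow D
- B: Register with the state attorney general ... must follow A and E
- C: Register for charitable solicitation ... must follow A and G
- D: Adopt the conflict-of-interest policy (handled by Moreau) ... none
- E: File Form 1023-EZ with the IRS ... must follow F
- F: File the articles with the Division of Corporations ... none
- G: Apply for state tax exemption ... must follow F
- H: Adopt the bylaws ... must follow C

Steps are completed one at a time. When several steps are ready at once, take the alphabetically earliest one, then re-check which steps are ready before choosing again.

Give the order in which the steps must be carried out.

D, A, F, E, B, G, C, H

D and F have no prerequisites; D has the earlier label, so D is first.
A now also ready, so the ready set is {A, F}; A has the earlier label → A.
F is the only step now ready → F.
Ready: E and G. E has the earlier label → E.
Ready: B and G. B has the earlier label → B.
G needed F, now all done → G.
Next only C has its prerequisites met → C.
H needed C, now all done → H.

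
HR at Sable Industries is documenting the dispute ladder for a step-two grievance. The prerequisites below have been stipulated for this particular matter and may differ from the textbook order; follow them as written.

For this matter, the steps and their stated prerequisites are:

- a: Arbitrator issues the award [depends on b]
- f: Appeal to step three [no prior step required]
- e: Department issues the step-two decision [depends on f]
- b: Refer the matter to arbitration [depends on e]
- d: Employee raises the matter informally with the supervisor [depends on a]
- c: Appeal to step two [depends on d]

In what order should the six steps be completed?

f, e, b, a, d, c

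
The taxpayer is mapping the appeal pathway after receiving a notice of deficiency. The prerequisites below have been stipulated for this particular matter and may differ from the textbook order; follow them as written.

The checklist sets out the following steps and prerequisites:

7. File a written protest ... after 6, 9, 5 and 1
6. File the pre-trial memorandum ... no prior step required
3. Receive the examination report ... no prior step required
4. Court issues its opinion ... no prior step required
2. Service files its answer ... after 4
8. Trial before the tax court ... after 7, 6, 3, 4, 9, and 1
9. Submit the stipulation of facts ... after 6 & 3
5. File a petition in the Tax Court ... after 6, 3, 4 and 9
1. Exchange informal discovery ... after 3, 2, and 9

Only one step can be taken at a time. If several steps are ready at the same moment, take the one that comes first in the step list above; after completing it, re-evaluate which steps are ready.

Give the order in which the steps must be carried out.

6 3 4 2 9 5 1 7 8

6, 3 and 4 have no prerequisites; 6 is listed earlier, so 6 is first.
Now 3 and 4 have their prerequisites met. 3 is listed earlier, so 3 next.
Now 4 and 9 have their prerequisites met. 4 is listed earlier, so 4 next.
Ready: 2 and 9. 2 is listed earlier → 2.
9 is the only step now ready → 9.
Now 5 and 1 have their prerequisites met. 5 is listed earlier, so 5 next.
1 needed 3, 2 and 9, now all done → 1.
7 needed 6, 9, 5 and 1, now all done → 7.
8 needed 7, 6, 3, 4, 9 and 1, now all done → 8.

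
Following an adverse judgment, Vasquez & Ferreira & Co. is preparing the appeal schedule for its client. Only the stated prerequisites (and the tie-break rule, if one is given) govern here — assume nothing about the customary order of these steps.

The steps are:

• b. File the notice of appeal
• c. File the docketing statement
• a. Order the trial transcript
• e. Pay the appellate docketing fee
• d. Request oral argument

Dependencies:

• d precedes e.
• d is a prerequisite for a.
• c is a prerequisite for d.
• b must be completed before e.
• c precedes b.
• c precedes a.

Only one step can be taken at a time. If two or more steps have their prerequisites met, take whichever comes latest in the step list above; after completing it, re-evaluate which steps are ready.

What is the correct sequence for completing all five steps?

c, d, a, b, e

c is the only step with nothing outstanding, so it goes first.
Ready: d and b. d is listed later → d.
a and b are both available; a is listed later → a.
b needed c, now all done → b.
e needed d and b, now all done → e.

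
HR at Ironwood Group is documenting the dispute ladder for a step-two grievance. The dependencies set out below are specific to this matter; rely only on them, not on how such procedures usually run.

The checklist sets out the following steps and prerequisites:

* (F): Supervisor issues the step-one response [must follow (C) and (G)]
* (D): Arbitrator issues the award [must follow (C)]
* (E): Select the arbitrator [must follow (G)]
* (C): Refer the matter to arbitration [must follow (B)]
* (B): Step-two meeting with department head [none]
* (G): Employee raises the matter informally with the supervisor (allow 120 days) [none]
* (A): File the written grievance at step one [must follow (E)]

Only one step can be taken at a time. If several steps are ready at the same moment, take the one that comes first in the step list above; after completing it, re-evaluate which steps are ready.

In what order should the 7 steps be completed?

(B) and (G) have no prerequisites; (B) is listed earlier, so (B) is first.
(C) and (G) are both available; (C) is listed earlier → (C).
Now (D) and (G) have their prerequisites met. (D) is listed earlier, so (D) next.
That leaves (G) as the only ready step → (G).
Now (F) and (E) have their prerequisites met. (F) is listed earlier, so (F) next.
That leaves (E) as the only ready step → (E).
(A) needed (E), now all done → (A).

(B) → (C) → (D) → (G) → (F) → (E) → (A)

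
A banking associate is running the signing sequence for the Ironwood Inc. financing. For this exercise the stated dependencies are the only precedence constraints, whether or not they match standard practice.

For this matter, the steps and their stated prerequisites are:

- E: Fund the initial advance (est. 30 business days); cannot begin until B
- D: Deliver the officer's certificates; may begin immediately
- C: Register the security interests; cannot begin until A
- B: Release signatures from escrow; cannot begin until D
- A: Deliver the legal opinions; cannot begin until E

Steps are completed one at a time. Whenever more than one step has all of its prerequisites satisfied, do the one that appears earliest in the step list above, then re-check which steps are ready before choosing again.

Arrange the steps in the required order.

D B E A C

D has no prerequisites → D first.
Next only B has its prerequisites met → B.
E needed B, now all done → E.
Next only A has its prerequisites met → A.
C needed A, now all done → C.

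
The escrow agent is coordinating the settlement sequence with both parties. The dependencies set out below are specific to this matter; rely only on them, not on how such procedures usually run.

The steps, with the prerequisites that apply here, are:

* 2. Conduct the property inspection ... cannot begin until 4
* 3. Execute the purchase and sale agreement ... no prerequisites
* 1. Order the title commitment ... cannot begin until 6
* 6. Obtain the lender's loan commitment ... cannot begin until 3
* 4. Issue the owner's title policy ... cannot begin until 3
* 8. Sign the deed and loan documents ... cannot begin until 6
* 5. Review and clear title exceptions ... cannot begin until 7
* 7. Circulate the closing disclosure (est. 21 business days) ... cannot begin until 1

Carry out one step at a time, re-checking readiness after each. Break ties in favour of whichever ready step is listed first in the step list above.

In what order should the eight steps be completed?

3 6 1 4 2 8 7 5

3 is the only step with nothing outstanding, so it goes first.
6 and 4 are both available; 6 is listed earlier → 6.
Ready: 1, 4 and 8. 1 is listed earlier → 1.
7 now also ready, so the ready set is {4, 8, 7}; 4 is listed earlier → 4.
Now 2, 8 and 7 have their prerequisites met. 2 is listed earlier, so 2 next.
Ready: 8 and 7. 8 is listed earlier → 8.
7 is the only step now ready → 7.
5 is the only step now ready → 5.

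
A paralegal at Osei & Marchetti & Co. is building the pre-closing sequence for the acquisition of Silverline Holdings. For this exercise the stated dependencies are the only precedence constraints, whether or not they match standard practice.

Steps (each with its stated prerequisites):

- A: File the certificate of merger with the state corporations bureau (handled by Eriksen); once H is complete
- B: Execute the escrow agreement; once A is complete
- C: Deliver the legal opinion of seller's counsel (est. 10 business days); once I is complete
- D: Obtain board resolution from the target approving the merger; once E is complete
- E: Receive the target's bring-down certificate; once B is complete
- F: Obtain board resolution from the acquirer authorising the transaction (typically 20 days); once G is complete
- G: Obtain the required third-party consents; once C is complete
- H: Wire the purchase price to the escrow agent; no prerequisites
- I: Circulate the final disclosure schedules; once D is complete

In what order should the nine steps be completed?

H → A → B → E → D → I → C → G → F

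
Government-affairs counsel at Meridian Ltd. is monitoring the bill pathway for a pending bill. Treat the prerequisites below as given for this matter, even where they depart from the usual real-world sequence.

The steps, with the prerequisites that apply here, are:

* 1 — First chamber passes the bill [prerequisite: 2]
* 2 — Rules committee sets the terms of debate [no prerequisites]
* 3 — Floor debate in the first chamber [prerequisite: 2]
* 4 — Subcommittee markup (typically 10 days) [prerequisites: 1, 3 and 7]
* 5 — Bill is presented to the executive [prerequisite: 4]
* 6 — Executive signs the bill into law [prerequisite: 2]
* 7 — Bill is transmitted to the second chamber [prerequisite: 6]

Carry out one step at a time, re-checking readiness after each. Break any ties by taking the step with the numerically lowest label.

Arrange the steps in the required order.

2, 1, 3, 6, 7, 4, 5

Only 2 has no prerequisites, so it is first.
Ready: 1, 3 and 6. 1 has the earlier label → 1.
Now 3 and 6 have their prerequisites met. 3 has the earlier label, so 3 next.
6 needed 2, now all done → 6.
7 needed 6, now all done → 7.
4 needed 1, 3 and 7, now all done → 4.
5 is the only step now ready → 5.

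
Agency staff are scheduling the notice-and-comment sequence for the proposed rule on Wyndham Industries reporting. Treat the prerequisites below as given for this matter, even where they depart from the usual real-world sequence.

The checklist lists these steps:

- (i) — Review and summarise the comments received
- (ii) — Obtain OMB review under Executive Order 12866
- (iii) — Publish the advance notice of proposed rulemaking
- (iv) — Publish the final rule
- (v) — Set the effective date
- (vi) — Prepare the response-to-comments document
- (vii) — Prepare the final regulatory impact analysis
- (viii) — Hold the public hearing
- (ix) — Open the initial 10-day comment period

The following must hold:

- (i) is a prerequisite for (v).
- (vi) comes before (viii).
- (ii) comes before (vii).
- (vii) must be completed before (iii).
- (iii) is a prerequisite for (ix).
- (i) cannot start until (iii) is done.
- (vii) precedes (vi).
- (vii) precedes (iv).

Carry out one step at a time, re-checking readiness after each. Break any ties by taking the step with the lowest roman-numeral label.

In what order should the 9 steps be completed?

(ii), (vii), (iii), (i), (iv), (v), (vi), (viii), (ix)

Only (ii) has no prerequisites, so it is first.
(vii) needed (ii), now all done → (vii).
Ready: (iii), (iv) and (vi). (iii) has the earlier label → (iii).
Now (i), (iv), (vi) and (ix) have their prerequisites met. (i) has the earlier label, so (i) next.
Now (iv), (v), (vi) and (ix) have their prerequisites met. (iv) has the earlier label, so (iv) next.
(v), (vi) and (ix) are all available; (v) has the earlier label → (v).
(vi) and (ix) are both available; (vi) has the earlier label → (vi).
(viii) and (ix) are both available; (viii) has the earlier label → (viii).
(ix) needed (iii), now all done → (ix).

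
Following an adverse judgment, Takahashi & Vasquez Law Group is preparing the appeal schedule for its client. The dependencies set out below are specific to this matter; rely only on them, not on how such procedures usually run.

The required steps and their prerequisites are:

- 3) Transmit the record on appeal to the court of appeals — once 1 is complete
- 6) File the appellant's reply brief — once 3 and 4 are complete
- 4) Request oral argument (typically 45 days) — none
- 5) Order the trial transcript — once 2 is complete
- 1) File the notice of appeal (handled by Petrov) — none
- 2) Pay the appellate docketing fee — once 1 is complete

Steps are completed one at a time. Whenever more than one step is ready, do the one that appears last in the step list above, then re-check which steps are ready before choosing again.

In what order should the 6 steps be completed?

1 and 4 have no prerequisites; 1 is listed later, so 1 is first.
2 and 3 now also ready, so the ready set is {2, 4, 3}; 2 is listed later → 2.
5 now also ready, so the ready set is {5, 4, 3}; 5 is listed later → 5.
4 and 3 are both available; 4 is listed later → 4.
3 needed 1, now all done → 3.
That leaves 6 as the only ready step → 6.

1, 2, 5, 4, 3, 6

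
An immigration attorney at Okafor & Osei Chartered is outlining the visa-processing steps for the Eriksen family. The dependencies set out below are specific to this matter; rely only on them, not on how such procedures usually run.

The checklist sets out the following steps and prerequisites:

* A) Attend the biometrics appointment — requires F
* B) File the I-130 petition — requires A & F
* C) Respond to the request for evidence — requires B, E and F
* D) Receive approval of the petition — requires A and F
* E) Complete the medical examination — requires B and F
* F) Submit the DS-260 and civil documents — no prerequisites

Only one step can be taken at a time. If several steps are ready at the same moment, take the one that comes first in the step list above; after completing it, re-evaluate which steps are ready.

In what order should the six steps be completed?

F, A, B, D, E, C

F is the only step with nothing outstanding, so it goes first.
A needed F, now all done → A.
Now B and D have their prerequisites met. B is listed earlier, so B next.
E now also ready, so the ready set is {D, E}; D is listed earlier → D.
That leaves E as the only ready step → E.
C needed B, E and F, now all done → C.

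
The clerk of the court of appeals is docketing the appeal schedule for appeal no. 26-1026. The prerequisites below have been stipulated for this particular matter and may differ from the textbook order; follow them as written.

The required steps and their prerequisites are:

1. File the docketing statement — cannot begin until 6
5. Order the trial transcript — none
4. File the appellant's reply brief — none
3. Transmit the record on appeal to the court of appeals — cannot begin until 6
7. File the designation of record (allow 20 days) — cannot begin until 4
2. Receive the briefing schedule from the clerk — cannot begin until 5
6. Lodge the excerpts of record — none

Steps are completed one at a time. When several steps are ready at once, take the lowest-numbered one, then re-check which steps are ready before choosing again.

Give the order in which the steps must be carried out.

4, 5, 2, 6, 1, 3, 7

4, 5 and 6 have no prerequisites; 4 has the earlier label, so 4 is first.
Ready: 5, 6 and 7. 5 has the earlier label → 5.
Ready: 2, 6 and 7. 2 has the earlier label → 2.
6 and 7 are both available; 6 has the earlier label → 6.
1 and 3 now also ready, so the ready set is {1, 3, 7}; 1 has the earlier label → 1.
Now 3 and 7 have their prerequisites met. 3 has the earlier label, so 3 next.
7 is the only step now ready → 7.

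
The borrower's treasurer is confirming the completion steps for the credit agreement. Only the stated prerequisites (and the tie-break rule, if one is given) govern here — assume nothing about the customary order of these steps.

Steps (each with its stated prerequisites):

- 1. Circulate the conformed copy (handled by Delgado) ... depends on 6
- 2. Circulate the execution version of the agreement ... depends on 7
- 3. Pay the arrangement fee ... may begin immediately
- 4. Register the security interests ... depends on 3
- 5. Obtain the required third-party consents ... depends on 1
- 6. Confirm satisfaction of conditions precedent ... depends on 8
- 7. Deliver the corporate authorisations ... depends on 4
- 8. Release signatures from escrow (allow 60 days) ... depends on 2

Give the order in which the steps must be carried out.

Only 3 has no prerequisites, so it is first.
4 is the only step now ready → 4.
7 needed 4, now all done → 7.
2 needed 7, now all done → 2.
8 needed 2, now all done → 8.
6 is the only step now ready → 6.
1 needed 6, now all done → 1.
That leaves 5 as the only ready step → 5.

3, 4, 7, 2, 8, 6, 1, 5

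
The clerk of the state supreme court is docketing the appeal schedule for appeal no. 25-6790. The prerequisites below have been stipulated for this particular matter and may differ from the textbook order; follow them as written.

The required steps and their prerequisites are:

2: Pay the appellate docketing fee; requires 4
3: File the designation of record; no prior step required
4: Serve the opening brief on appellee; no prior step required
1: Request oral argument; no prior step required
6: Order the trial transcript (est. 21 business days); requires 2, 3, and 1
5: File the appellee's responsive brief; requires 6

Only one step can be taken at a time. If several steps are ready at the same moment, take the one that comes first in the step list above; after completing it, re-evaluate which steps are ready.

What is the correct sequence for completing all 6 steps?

3 4 2 1 6 5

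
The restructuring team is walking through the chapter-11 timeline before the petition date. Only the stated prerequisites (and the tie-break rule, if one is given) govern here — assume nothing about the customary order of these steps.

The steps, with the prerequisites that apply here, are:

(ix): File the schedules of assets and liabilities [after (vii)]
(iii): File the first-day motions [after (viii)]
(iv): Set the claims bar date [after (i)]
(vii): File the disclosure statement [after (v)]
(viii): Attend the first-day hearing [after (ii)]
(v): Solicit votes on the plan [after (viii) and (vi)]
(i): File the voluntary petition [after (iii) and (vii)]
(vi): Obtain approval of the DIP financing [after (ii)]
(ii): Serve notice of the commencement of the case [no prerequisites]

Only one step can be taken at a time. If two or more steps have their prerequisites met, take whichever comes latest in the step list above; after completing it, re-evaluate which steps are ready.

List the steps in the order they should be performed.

(ii) (vi) (viii) (v) (vii) (iii) (i) (iv) (ix)

(ii) has no prerequisites → (ii) first.
Ready: (vi) and (viii). (vi) is listed later → (vi).
Next only (viii) has its prerequisites met → (viii).
Ready: (v) and (iii). (v) is listed later → (v).
(vii) and (iii) are both available; (vii) is listed later → (vii).
(iii) and (ix) are both available; (iii) is listed later → (iii).
Ready: (i) and (ix). (i) is listed later → (i).
(iv) and (ix) are both available; (iv) is listed later → (iv).
Next only (ix) has its prerequisites met → (ix).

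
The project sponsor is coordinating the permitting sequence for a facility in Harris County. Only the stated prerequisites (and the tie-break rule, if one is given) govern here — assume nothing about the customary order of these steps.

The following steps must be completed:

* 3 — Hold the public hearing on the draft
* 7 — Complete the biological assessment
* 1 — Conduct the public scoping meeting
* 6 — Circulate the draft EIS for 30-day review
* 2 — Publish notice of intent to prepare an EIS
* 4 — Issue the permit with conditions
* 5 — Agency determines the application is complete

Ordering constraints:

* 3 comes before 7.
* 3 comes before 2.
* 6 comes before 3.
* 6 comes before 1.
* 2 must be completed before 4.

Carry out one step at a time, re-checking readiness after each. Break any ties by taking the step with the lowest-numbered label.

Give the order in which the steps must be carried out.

Nothing is required for 5 and 6. 5 has the earlier label → 5 first.
6 is the only step now ready → 6.
Ready: 1 and 3. 1 has the earlier label → 1.
That leaves 3 as the only ready step → 3.
Now 2 and 7 have their prerequisites met. 2 has the earlier label, so 2 next.
4 now also ready, so the ready set is {4, 7}; 4 has the earlier label → 4.
7 needed 3, now all done → 7.

5, 6, 1, 3, 2, 4, 7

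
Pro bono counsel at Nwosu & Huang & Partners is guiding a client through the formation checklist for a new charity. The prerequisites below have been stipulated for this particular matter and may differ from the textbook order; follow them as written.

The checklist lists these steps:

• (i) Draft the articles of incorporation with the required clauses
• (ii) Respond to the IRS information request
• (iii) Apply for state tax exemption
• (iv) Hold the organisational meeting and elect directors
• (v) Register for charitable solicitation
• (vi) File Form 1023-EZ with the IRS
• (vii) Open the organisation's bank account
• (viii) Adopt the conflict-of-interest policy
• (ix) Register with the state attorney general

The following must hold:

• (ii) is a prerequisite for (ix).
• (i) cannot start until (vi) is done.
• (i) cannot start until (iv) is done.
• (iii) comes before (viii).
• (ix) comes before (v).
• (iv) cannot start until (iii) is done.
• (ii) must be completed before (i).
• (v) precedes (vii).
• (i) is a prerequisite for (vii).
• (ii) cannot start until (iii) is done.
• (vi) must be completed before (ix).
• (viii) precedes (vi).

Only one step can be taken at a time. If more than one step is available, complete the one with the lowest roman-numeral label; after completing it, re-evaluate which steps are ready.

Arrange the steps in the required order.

(iii) has no prerequisites → (iii) first.
(ii), (iv) and (viii) are all available; (ii) has the earlier label → (ii).
Ready: (iv) and (viii). (iv) has the earlier label → (iv).
(viii) needed (iii), now all done → (viii).
Next only (vi) has its prerequisites met → (vi).
(i) and (ix) are both available; (i) has the earlier label → (i).
(ix) needed (ii) and (vi), now all done → (ix).
Next only (v) has its prerequisites met → (v).
(vii) needed (i) and (v), now all done → (vii).

(iii) → (ii) → (iv) → (viii) → (vi) → (i) → (ix) → (v) → (vii)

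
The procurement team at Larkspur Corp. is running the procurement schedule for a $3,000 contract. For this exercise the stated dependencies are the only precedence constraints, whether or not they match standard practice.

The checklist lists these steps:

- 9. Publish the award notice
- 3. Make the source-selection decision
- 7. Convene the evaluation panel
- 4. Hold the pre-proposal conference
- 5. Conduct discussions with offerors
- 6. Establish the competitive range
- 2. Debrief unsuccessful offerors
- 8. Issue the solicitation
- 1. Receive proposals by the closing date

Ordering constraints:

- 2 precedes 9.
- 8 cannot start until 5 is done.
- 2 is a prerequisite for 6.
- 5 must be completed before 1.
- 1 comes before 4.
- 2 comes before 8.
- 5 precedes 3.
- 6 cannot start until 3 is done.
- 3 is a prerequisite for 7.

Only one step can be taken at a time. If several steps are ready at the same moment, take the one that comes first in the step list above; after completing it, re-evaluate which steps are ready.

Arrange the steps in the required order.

5, 3, 7, 2, 9, 6, 8, 1, 4

Nothing is required for 5 and 2. 5 is listed earlier → 5 first.
3 and 1 now also ready, so the ready set is {3, 2, 1}; 3 is listed earlier → 3.
7, 2 and 1 are all available; 7 is listed earlier → 7.
Now 2 and 1 have their prerequisites met. 2 is listed earlier, so 2 next.
Now 9, 6, 8 and 1 have their prerequisites met. 9 is listed earlier, so 9 next.
Now 6, 8 and 1 have their prerequisites met. 6 is listed earlier, so 6 next.
Ready: 8 and 1. 8 is listed earlier → 8.
1 needed 5, now all done → 1.
4 needed 1, now all done → 4.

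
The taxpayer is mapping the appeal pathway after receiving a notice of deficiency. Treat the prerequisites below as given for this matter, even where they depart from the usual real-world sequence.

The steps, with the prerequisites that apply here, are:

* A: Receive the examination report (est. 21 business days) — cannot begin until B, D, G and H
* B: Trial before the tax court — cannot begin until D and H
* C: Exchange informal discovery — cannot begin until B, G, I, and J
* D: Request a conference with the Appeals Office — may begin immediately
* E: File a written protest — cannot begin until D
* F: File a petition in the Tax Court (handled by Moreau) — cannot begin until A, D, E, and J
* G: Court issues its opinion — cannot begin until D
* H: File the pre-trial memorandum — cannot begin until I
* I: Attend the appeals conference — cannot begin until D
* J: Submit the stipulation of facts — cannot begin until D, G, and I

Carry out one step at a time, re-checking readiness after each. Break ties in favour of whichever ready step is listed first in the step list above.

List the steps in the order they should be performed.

D is the only step with nothing outstanding, so it goes first.
Now E, G and I have their prerequisites met. E is listed earlier, so E next.
Now G and I have their prerequisites met. G is listed earlier, so G next.
I needed D, now all done → I.
Ready: H and J. H is listed earlier → H.
B now also ready, so the ready set is {B, J}; B is listed earlier → B.
A now also ready, so the ready set is {A, J}; A is listed earlier → A.
Next only J has its prerequisites met → J.
Ready: C and F. C is listed earlier → C.
F needed A, D, E and J, now all done → F.

D, E, G, I, H, B, A, J, C, F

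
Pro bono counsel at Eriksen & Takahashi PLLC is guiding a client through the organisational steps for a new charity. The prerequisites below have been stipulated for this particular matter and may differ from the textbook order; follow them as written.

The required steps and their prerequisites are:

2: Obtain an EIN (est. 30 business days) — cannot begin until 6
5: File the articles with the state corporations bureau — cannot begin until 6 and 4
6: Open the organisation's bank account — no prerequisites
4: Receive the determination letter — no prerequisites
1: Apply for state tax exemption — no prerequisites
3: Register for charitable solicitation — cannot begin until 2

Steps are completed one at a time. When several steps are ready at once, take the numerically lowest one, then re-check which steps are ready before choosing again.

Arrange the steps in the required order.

1, 4, 6, 2, 3, 5

1, 4 and 6 have no prerequisites; 1 has the earlier label, so 1 is first.
Ready: 4 and 6. 4 has the earlier label → 4.
Next only 6 has its prerequisites met → 6.
2 and 5 are both available; 2 has the earlier label → 2.
3 now also ready, so the ready set is {3, 5}; 3 has the earlier label → 3.
Next only 5 has its prerequisites met → 5.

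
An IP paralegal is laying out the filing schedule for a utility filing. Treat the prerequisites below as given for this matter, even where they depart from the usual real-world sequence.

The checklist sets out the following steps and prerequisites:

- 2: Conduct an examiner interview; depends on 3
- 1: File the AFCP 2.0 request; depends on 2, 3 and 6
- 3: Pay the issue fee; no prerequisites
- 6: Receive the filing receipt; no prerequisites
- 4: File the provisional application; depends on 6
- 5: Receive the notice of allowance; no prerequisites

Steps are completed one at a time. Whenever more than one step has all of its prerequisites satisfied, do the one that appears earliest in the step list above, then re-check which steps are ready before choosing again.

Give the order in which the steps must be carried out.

Nothing is required for 3, 6 and 5. 3 is listed earlier → 3 first.
2 now also ready, so the ready set is {2, 6, 5}; 2 is listed earlier → 2.
Now 6 and 5 have their prerequisites met. 6 is listed earlier, so 6 next.
Ready: 1, 4 and 5. 1 is listed earlier → 1.
4 and 5 are both available; 4 is listed earlier → 4.
Next only 5 has its prerequisites met → 5.

3, 2, 6, 1, 4, 5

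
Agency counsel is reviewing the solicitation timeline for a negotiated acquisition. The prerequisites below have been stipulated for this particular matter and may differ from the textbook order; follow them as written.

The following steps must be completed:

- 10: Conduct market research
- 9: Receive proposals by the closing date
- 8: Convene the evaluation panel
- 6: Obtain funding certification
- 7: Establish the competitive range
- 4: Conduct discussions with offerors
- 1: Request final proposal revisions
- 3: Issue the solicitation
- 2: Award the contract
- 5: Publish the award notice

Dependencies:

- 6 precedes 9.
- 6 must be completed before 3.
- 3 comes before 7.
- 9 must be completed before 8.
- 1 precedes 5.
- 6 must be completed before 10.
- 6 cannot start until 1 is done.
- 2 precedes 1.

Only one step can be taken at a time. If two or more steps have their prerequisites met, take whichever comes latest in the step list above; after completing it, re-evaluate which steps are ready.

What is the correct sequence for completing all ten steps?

Nothing is required for 2 and 4. 2 is listed later → 2 first.
1 now also ready, so the ready set is {1, 4}; 1 is listed later → 1.
Ready: 5, 4 and 6. 5 is listed later → 5.
Ready: 4 and 6. 4 is listed later → 4.
6 is the only step now ready → 6.
Now 3, 9 and 10 have their prerequisites met. 3 is listed later, so 3 next.
7 now also ready, so the ready set is {7, 9, 10}; 7 is listed later → 7.
9 and 10 are both available; 9 is listed later → 9.
8 and 10 are both available; 8 is listed later → 8.
10 needed 6, now all done → 10.

2 1 5 4 6 3 7 9 8 10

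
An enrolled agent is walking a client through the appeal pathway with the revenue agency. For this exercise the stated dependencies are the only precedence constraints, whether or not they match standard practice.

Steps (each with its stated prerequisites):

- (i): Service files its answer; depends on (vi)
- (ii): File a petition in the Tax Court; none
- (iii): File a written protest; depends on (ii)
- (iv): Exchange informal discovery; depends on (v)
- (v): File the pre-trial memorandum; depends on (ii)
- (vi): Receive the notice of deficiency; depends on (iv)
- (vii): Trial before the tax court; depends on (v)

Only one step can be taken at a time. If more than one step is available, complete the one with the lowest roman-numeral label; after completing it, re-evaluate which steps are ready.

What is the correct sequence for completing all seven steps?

Only (ii) has no prerequisites, so it is first.
(iii) and (v) are both available; (iii) has the earlier label → (iii).
Next only (v) has its prerequisites met → (v).
Ready: (iv) and (vii). (iv) has the earlier label → (iv).
Now (vi) and (vii) have their prerequisites met. (vi) has the earlier label, so (vi) next.
Ready: (i) and (vii). (i) has the earlier label → (i).
(vii) needed (v), now all done → (vii).

(ii) (iii) (v) (iv) (vi) (i) (vii)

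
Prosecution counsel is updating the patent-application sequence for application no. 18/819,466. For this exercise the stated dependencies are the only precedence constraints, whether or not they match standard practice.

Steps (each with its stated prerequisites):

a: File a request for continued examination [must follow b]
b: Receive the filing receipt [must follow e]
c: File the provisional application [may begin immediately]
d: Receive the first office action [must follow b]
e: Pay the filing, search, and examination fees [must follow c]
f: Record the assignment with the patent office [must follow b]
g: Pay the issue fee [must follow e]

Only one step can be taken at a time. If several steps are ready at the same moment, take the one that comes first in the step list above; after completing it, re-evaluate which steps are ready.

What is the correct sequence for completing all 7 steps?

c → e → b → a → d → f → g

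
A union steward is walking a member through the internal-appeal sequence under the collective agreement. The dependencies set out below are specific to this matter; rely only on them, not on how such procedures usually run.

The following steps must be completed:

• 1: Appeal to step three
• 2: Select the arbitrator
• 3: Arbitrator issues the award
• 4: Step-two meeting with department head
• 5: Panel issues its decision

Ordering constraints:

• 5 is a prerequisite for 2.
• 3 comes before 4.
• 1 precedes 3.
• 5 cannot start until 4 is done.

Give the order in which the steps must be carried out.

Only 1 has no prerequisites, so it is first.
3 needed 1, now all done → 3.
4 needed 3, now all done → 4.
5 needed 4, now all done → 5.
2 is the only step now ready → 2.

1 3 4 5 2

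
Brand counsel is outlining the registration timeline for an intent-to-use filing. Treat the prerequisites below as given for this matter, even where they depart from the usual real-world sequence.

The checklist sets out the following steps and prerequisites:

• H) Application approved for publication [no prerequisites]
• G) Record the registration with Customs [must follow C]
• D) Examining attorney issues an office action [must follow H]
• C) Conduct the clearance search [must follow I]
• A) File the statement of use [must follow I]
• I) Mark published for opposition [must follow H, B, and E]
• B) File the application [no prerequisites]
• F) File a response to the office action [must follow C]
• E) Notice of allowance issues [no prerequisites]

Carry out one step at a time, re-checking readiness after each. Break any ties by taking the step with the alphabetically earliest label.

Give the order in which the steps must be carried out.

B, E, H, D, I, A, C, F, G

Nothing is required for B, E and H. B has the earlier label → B first.
Ready: E and H. E has the earlier label → E.
Next only H has its prerequisites met → H.
Now D and I have their prerequisites met. D has the earlier label, so D next.
I is the only step now ready → I.
Ready: A and C. A has the earlier label → A.
C is the only step now ready → C.
F and G are both available; F has the earlier label → F.
That leaves G as the only ready step → G.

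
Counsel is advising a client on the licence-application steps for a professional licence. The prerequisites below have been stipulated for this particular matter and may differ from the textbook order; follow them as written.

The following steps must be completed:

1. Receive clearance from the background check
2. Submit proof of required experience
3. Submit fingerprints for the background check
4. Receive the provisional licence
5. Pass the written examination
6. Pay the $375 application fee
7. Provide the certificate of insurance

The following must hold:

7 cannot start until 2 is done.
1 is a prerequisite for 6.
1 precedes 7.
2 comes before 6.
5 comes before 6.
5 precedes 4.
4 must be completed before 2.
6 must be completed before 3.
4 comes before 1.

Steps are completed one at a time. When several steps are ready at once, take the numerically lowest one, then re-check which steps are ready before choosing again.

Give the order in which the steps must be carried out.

5 → 4 → 1 → 2 → 6 → 3 → 7

5 is the only step with nothing outstanding, so it goes first.
4 needed 5, now all done → 4.
Ready: 1 and 2. 1 has the earlier label → 1.
Next only 2 has its prerequisites met → 2.
6 and 7 are both available; 6 has the earlier label → 6.
3 now also ready, so the ready set is {3, 7}; 3 has the earlier label → 3.
7 is the only step now ready → 7.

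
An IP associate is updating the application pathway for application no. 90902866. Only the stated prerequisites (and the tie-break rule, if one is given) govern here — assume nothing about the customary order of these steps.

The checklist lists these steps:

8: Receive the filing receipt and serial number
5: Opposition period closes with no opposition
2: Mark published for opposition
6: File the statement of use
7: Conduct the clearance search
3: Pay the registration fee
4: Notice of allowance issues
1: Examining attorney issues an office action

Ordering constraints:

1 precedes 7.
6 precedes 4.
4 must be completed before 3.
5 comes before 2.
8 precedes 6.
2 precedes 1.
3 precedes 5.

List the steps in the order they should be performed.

Only 8 has no prerequisites, so it is first.
6 needed 8, now all done → 6.
4 needed 6, now all done → 4.
3 is the only step now ready → 3.
That leaves 5 as the only ready step → 5.
2 needed 5, now all done → 2.
Next only 1 has its prerequisites met → 1.
7 is the only step now ready → 7.

8, 6, 4, 3, 5, 2, 1, 7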